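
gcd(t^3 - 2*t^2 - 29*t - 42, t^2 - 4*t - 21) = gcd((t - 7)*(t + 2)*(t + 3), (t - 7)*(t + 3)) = t^2 - 4*t - 21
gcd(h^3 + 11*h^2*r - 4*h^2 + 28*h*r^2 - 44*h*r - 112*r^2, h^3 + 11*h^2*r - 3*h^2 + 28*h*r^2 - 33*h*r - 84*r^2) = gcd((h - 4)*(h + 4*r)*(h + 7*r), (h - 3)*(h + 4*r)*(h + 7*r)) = h^2 + 11*h*r + 28*r^2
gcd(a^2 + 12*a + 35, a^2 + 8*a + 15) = a + 5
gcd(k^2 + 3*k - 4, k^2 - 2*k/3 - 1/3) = k - 1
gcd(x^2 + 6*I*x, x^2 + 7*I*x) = x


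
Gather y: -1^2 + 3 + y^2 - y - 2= y^2 - y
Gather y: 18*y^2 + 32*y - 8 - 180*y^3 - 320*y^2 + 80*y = -180*y^3 - 302*y^2 + 112*y - 8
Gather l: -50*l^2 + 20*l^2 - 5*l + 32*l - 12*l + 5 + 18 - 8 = -30*l^2 + 15*l + 15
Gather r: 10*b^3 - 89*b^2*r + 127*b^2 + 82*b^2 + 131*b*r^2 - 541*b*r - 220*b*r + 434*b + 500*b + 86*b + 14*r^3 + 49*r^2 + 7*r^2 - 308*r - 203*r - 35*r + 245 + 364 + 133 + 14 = 10*b^3 + 209*b^2 + 1020*b + 14*r^3 + r^2*(131*b + 56) + r*(-89*b^2 - 761*b - 546) + 756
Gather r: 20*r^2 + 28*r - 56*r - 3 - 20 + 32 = 20*r^2 - 28*r + 9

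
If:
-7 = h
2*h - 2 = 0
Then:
No Solution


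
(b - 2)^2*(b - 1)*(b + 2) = b^4 - 3*b^3 - 2*b^2 + 12*b - 8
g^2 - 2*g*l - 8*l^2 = (g - 4*l)*(g + 2*l)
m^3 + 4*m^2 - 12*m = m*(m - 2)*(m + 6)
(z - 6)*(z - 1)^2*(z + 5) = z^4 - 3*z^3 - 27*z^2 + 59*z - 30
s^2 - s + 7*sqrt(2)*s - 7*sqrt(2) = (s - 1)*(s + 7*sqrt(2))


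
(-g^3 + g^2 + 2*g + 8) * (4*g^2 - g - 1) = -4*g^5 + 5*g^4 + 8*g^3 + 29*g^2 - 10*g - 8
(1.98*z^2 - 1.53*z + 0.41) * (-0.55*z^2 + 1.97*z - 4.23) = -1.089*z^4 + 4.7421*z^3 - 11.615*z^2 + 7.2796*z - 1.7343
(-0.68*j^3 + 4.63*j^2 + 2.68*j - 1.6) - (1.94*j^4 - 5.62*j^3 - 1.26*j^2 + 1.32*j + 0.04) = -1.94*j^4 + 4.94*j^3 + 5.89*j^2 + 1.36*j - 1.64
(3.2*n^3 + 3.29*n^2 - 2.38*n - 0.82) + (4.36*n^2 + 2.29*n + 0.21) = 3.2*n^3 + 7.65*n^2 - 0.0899999999999999*n - 0.61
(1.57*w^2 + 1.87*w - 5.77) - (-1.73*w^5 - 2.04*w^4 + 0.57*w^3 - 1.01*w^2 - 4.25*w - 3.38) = 1.73*w^5 + 2.04*w^4 - 0.57*w^3 + 2.58*w^2 + 6.12*w - 2.39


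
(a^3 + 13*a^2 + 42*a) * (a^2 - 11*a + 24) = a^5 + 2*a^4 - 77*a^3 - 150*a^2 + 1008*a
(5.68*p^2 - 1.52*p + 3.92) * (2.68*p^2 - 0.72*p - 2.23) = 15.2224*p^4 - 8.1632*p^3 - 1.0664*p^2 + 0.5672*p - 8.7416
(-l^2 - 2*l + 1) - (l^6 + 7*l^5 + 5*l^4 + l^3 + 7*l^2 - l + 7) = -l^6 - 7*l^5 - 5*l^4 - l^3 - 8*l^2 - l - 6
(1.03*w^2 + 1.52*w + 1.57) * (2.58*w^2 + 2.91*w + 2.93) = 2.6574*w^4 + 6.9189*w^3 + 11.4917*w^2 + 9.0223*w + 4.6001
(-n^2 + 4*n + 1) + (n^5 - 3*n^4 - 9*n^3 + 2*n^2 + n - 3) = n^5 - 3*n^4 - 9*n^3 + n^2 + 5*n - 2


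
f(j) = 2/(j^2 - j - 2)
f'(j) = 2*(1 - 2*j)/(j^2 - j - 2)^2 = 2*(1 - 2*j)/(-j^2 + j + 2)^2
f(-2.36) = 0.34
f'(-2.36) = 0.33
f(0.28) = -0.91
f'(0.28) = 0.18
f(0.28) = -0.91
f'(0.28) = 0.18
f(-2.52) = 0.29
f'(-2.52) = 0.26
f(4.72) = 0.13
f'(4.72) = -0.07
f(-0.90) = -6.90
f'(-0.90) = 66.59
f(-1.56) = 1.00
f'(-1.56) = 2.07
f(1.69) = -2.40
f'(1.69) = -6.85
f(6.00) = 0.07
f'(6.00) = -0.03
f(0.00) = -1.00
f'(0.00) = 0.50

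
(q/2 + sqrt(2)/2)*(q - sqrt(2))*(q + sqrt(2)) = q^3/2 + sqrt(2)*q^2/2 - q - sqrt(2)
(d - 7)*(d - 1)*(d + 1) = d^3 - 7*d^2 - d + 7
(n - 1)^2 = n^2 - 2*n + 1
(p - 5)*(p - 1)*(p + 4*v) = p^3 + 4*p^2*v - 6*p^2 - 24*p*v + 5*p + 20*v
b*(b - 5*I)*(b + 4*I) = b^3 - I*b^2 + 20*b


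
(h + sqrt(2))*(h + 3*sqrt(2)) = h^2 + 4*sqrt(2)*h + 6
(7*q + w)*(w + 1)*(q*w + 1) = 7*q^2*w^2 + 7*q^2*w + q*w^3 + q*w^2 + 7*q*w + 7*q + w^2 + w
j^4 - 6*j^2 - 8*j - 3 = (j - 3)*(j + 1)^3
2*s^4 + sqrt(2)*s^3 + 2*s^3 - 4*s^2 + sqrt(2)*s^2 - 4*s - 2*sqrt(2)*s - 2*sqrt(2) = (s - sqrt(2))*(s + sqrt(2))*(sqrt(2)*s + 1)*(sqrt(2)*s + sqrt(2))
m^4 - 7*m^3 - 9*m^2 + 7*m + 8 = (m - 8)*(m - 1)*(m + 1)^2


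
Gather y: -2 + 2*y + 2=2*y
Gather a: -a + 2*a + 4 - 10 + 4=a - 2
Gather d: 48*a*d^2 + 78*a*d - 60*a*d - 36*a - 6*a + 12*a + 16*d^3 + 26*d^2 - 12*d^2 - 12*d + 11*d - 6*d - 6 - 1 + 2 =-30*a + 16*d^3 + d^2*(48*a + 14) + d*(18*a - 7) - 5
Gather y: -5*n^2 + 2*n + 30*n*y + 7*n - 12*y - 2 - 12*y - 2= -5*n^2 + 9*n + y*(30*n - 24) - 4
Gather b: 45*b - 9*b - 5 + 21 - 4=36*b + 12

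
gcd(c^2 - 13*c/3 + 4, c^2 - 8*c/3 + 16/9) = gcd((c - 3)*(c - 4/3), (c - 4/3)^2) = c - 4/3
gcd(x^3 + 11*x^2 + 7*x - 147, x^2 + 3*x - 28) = x + 7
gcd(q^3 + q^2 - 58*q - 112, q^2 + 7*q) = q + 7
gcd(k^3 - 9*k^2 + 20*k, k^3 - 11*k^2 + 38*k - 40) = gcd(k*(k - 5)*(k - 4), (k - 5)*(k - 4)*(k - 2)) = k^2 - 9*k + 20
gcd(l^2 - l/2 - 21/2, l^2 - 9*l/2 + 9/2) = 1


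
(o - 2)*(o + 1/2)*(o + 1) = o^3 - o^2/2 - 5*o/2 - 1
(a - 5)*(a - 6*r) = a^2 - 6*a*r - 5*a + 30*r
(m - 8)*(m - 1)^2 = m^3 - 10*m^2 + 17*m - 8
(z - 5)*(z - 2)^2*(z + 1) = z^4 - 8*z^3 + 15*z^2 + 4*z - 20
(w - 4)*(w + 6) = w^2 + 2*w - 24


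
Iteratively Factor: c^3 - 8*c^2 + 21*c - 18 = (c - 2)*(c^2 - 6*c + 9) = (c - 3)*(c - 2)*(c - 3)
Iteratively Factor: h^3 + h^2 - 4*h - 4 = (h + 2)*(h^2 - h - 2) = (h - 2)*(h + 2)*(h + 1)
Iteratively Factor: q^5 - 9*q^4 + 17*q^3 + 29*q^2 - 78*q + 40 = (q + 2)*(q^4 - 11*q^3 + 39*q^2 - 49*q + 20) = (q - 1)*(q + 2)*(q^3 - 10*q^2 + 29*q - 20) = (q - 4)*(q - 1)*(q + 2)*(q^2 - 6*q + 5) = (q - 4)*(q - 1)^2*(q + 2)*(q - 5)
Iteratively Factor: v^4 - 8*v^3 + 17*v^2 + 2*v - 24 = (v - 3)*(v^3 - 5*v^2 + 2*v + 8) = (v - 3)*(v - 2)*(v^2 - 3*v - 4) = (v - 3)*(v - 2)*(v + 1)*(v - 4)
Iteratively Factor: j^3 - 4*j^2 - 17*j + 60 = (j - 5)*(j^2 + j - 12) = (j - 5)*(j + 4)*(j - 3)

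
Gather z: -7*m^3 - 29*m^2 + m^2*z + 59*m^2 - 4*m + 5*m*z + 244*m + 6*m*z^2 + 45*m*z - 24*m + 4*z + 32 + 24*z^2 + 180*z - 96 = -7*m^3 + 30*m^2 + 216*m + z^2*(6*m + 24) + z*(m^2 + 50*m + 184) - 64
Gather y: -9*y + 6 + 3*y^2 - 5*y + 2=3*y^2 - 14*y + 8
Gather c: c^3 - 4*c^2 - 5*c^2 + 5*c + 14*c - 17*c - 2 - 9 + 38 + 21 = c^3 - 9*c^2 + 2*c + 48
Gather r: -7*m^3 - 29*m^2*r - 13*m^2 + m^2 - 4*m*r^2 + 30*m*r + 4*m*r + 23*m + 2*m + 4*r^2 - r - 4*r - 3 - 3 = -7*m^3 - 12*m^2 + 25*m + r^2*(4 - 4*m) + r*(-29*m^2 + 34*m - 5) - 6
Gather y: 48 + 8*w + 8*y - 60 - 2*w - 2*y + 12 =6*w + 6*y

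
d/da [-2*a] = -2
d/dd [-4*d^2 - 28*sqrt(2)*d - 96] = -8*d - 28*sqrt(2)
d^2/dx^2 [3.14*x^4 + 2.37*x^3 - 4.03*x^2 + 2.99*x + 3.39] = 37.68*x^2 + 14.22*x - 8.06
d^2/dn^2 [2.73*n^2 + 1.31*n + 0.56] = 5.46000000000000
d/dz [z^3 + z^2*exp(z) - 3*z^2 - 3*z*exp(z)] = z^2*exp(z) + 3*z^2 - z*exp(z) - 6*z - 3*exp(z)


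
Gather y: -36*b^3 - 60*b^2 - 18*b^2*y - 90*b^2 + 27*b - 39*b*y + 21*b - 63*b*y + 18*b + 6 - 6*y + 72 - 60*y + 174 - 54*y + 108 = -36*b^3 - 150*b^2 + 66*b + y*(-18*b^2 - 102*b - 120) + 360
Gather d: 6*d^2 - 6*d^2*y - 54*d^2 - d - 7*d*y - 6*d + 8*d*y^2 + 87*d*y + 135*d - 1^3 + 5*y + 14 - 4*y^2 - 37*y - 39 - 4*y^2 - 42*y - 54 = d^2*(-6*y - 48) + d*(8*y^2 + 80*y + 128) - 8*y^2 - 74*y - 80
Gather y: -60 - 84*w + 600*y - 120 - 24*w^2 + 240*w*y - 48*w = -24*w^2 - 132*w + y*(240*w + 600) - 180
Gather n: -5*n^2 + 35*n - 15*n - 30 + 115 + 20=-5*n^2 + 20*n + 105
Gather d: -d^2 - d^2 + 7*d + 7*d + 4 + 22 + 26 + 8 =-2*d^2 + 14*d + 60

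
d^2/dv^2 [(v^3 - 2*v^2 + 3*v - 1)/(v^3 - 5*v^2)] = 2*(3*v^4 + 9*v^3 - 51*v^2 + 115*v - 75)/(v^4*(v^3 - 15*v^2 + 75*v - 125))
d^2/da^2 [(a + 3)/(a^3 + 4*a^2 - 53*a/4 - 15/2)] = 8*((a + 3)*(12*a^2 + 32*a - 53)^2 + (-12*a^2 - 32*a - 4*(a + 3)*(3*a + 4) + 53)*(4*a^3 + 16*a^2 - 53*a - 30))/(4*a^3 + 16*a^2 - 53*a - 30)^3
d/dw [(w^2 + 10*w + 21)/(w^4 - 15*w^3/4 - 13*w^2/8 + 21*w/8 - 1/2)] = 8*(-16*w^5 - 210*w^4 - 72*w^3 + 2041*w^2 + 538*w - 481)/(64*w^8 - 480*w^7 + 692*w^6 + 1116*w^5 - 1155*w^4 - 306*w^3 + 545*w^2 - 168*w + 16)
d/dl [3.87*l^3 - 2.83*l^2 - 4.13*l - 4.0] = 11.61*l^2 - 5.66*l - 4.13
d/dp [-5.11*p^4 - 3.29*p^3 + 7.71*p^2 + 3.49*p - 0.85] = -20.44*p^3 - 9.87*p^2 + 15.42*p + 3.49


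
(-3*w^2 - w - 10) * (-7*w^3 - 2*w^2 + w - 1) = 21*w^5 + 13*w^4 + 69*w^3 + 22*w^2 - 9*w + 10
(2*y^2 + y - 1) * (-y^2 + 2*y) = -2*y^4 + 3*y^3 + 3*y^2 - 2*y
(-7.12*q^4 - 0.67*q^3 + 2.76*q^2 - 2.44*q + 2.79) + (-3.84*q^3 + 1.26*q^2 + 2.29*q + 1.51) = -7.12*q^4 - 4.51*q^3 + 4.02*q^2 - 0.15*q + 4.3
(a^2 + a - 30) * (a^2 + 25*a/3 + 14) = a^4 + 28*a^3/3 - 23*a^2/3 - 236*a - 420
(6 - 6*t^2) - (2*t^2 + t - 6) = -8*t^2 - t + 12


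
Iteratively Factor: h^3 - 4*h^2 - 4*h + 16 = (h - 4)*(h^2 - 4) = (h - 4)*(h + 2)*(h - 2)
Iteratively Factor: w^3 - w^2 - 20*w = (w - 5)*(w^2 + 4*w) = w*(w - 5)*(w + 4)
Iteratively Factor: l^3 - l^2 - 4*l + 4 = (l + 2)*(l^2 - 3*l + 2) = (l - 2)*(l + 2)*(l - 1)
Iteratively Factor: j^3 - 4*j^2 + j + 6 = (j - 2)*(j^2 - 2*j - 3) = (j - 2)*(j + 1)*(j - 3)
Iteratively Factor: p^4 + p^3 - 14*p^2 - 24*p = (p + 3)*(p^3 - 2*p^2 - 8*p) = (p - 4)*(p + 3)*(p^2 + 2*p) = p*(p - 4)*(p + 3)*(p + 2)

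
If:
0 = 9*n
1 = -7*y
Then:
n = 0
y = -1/7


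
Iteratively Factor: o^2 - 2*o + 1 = (o - 1)*(o - 1)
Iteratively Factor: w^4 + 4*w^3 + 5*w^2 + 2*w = (w + 1)*(w^3 + 3*w^2 + 2*w) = w*(w + 1)*(w^2 + 3*w + 2) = w*(w + 1)*(w + 2)*(w + 1)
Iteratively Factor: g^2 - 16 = (g + 4)*(g - 4)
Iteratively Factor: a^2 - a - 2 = (a + 1)*(a - 2)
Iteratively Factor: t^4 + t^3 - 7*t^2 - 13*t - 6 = (t - 3)*(t^3 + 4*t^2 + 5*t + 2) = (t - 3)*(t + 1)*(t^2 + 3*t + 2) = (t - 3)*(t + 1)^2*(t + 2)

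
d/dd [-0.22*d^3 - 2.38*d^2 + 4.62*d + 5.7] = -0.66*d^2 - 4.76*d + 4.62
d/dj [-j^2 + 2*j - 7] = 2 - 2*j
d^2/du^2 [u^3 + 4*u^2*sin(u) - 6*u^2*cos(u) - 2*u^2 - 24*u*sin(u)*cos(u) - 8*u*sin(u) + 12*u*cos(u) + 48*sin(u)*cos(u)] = -4*u^2*sin(u) + 6*u^2*cos(u) + 32*u*sin(u) + 48*u*sin(2*u) + 4*u*cos(u) + 6*u - 16*sin(u) - 96*sin(2*u) - 28*cos(u) - 48*cos(2*u) - 4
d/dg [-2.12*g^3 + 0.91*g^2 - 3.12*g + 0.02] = -6.36*g^2 + 1.82*g - 3.12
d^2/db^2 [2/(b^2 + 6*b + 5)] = 4*(-b^2 - 6*b + 4*(b + 3)^2 - 5)/(b^2 + 6*b + 5)^3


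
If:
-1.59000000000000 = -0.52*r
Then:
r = 3.06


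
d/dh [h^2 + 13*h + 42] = 2*h + 13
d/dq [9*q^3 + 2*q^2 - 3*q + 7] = 27*q^2 + 4*q - 3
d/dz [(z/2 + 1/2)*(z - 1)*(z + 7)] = 3*z^2/2 + 7*z - 1/2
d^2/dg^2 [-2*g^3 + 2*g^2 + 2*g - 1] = 4 - 12*g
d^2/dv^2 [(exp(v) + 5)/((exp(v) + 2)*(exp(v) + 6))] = (exp(4*v) + 12*exp(3*v) + 48*exp(2*v) - 16*exp(v) - 336)*exp(v)/(exp(6*v) + 24*exp(5*v) + 228*exp(4*v) + 1088*exp(3*v) + 2736*exp(2*v) + 3456*exp(v) + 1728)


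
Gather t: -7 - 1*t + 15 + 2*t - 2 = t + 6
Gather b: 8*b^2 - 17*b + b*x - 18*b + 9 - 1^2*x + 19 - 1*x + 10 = 8*b^2 + b*(x - 35) - 2*x + 38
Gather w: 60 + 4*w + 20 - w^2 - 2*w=-w^2 + 2*w + 80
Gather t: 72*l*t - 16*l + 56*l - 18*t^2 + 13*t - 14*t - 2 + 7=40*l - 18*t^2 + t*(72*l - 1) + 5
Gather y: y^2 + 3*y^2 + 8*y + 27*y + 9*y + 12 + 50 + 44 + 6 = 4*y^2 + 44*y + 112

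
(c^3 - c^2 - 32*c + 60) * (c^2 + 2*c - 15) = c^5 + c^4 - 49*c^3 + 11*c^2 + 600*c - 900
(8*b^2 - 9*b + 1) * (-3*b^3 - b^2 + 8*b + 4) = -24*b^5 + 19*b^4 + 70*b^3 - 41*b^2 - 28*b + 4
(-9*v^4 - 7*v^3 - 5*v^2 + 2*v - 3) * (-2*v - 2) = 18*v^5 + 32*v^4 + 24*v^3 + 6*v^2 + 2*v + 6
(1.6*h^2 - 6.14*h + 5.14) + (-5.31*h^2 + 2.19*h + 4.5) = -3.71*h^2 - 3.95*h + 9.64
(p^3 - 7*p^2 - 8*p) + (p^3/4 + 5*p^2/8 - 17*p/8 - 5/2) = 5*p^3/4 - 51*p^2/8 - 81*p/8 - 5/2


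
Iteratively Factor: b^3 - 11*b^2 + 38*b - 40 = (b - 5)*(b^2 - 6*b + 8) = (b - 5)*(b - 4)*(b - 2)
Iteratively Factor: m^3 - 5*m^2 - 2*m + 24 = (m - 3)*(m^2 - 2*m - 8) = (m - 3)*(m + 2)*(m - 4)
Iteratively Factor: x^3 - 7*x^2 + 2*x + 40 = (x - 5)*(x^2 - 2*x - 8) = (x - 5)*(x - 4)*(x + 2)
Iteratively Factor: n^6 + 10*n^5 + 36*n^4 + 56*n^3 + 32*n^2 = (n + 2)*(n^5 + 8*n^4 + 20*n^3 + 16*n^2) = n*(n + 2)*(n^4 + 8*n^3 + 20*n^2 + 16*n) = n*(n + 2)^2*(n^3 + 6*n^2 + 8*n) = n*(n + 2)^3*(n^2 + 4*n) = n*(n + 2)^3*(n + 4)*(n)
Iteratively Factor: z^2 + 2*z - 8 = (z - 2)*(z + 4)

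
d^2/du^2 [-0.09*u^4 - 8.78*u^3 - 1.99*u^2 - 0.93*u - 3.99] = -1.08*u^2 - 52.68*u - 3.98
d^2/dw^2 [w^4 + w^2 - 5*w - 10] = 12*w^2 + 2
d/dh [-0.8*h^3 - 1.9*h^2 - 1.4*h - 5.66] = -2.4*h^2 - 3.8*h - 1.4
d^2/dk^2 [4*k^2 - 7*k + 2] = 8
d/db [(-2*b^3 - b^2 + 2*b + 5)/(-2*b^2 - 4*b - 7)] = 2*(2*b^4 + 8*b^3 + 25*b^2 + 17*b + 3)/(4*b^4 + 16*b^3 + 44*b^2 + 56*b + 49)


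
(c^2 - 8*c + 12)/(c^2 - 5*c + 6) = (c - 6)/(c - 3)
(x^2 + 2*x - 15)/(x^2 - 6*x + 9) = (x + 5)/(x - 3)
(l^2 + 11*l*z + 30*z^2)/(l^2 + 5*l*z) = (l + 6*z)/l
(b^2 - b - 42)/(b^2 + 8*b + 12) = (b - 7)/(b + 2)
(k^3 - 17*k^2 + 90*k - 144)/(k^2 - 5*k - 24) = (k^2 - 9*k + 18)/(k + 3)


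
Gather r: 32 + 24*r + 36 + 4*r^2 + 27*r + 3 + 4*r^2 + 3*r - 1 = 8*r^2 + 54*r + 70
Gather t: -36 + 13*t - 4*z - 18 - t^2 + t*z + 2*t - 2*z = -t^2 + t*(z + 15) - 6*z - 54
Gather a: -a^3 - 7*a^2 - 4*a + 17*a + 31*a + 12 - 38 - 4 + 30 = -a^3 - 7*a^2 + 44*a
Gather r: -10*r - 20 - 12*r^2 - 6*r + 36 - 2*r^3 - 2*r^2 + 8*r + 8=-2*r^3 - 14*r^2 - 8*r + 24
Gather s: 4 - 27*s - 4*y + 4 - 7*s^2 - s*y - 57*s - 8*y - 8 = -7*s^2 + s*(-y - 84) - 12*y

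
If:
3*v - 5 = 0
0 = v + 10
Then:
No Solution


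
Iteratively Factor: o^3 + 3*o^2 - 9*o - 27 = (o - 3)*(o^2 + 6*o + 9) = (o - 3)*(o + 3)*(o + 3)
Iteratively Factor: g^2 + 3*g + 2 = (g + 1)*(g + 2)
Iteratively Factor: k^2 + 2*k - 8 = (k - 2)*(k + 4)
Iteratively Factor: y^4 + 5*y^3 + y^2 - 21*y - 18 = (y + 3)*(y^3 + 2*y^2 - 5*y - 6) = (y - 2)*(y + 3)*(y^2 + 4*y + 3) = (y - 2)*(y + 3)^2*(y + 1)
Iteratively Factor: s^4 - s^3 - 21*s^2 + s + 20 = (s - 5)*(s^3 + 4*s^2 - s - 4) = (s - 5)*(s + 1)*(s^2 + 3*s - 4) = (s - 5)*(s - 1)*(s + 1)*(s + 4)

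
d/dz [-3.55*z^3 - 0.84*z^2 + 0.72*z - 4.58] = -10.65*z^2 - 1.68*z + 0.72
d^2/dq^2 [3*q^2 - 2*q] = 6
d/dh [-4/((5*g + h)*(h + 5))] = 4*(5*g + 2*h + 5)/((5*g + h)^2*(h + 5)^2)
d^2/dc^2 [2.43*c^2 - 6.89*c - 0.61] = 4.86000000000000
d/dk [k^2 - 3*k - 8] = 2*k - 3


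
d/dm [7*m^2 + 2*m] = 14*m + 2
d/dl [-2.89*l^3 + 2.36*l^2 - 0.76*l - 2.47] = -8.67*l^2 + 4.72*l - 0.76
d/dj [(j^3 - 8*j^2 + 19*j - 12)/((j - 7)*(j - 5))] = (j^4 - 24*j^3 + 182*j^2 - 536*j + 521)/(j^4 - 24*j^3 + 214*j^2 - 840*j + 1225)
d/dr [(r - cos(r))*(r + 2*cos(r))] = -r*sin(r) + 2*r + 2*sin(2*r) + cos(r)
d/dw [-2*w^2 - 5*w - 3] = -4*w - 5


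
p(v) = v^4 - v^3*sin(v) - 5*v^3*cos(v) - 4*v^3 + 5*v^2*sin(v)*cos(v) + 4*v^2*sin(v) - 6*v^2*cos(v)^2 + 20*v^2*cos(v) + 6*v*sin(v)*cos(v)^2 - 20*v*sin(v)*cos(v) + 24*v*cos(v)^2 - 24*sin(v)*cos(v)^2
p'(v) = 5*v^3*sin(v) - v^3*cos(v) + 4*v^3 - 5*v^2*sin(v)^2 + 12*v^2*sin(v)*cos(v) - 23*v^2*sin(v) + 5*v^2*cos(v)^2 - 11*v^2*cos(v) - 12*v^2 - 12*v*sin(v)^2*cos(v) + 20*v*sin(v)^2 - 38*v*sin(v)*cos(v) + 8*v*sin(v) + 6*v*cos(v)^3 - 32*v*cos(v)^2 + 40*v*cos(v) + 48*sin(v)^2*cos(v) + 6*sin(v)*cos(v)^2 - 20*sin(v)*cos(v) - 24*cos(v)^3 + 24*cos(v)^2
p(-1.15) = 3.26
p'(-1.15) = -13.13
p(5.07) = 103.45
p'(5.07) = -16.11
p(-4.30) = 385.71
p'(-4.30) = -1479.18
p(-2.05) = -12.65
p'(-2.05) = 103.88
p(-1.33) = 5.76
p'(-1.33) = -13.64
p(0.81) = 1.36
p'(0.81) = 2.57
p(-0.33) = -0.10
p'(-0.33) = 0.67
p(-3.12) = -261.62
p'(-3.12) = 191.36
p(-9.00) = 3909.52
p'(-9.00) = -98.21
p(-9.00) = 3909.52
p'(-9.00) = -98.21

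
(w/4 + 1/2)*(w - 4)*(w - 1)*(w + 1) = w^4/4 - w^3/2 - 9*w^2/4 + w/2 + 2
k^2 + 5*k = k*(k + 5)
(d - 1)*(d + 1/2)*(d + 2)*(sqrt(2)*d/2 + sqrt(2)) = sqrt(2)*d^4/2 + 7*sqrt(2)*d^3/4 + 3*sqrt(2)*d^2/4 - 2*sqrt(2)*d - sqrt(2)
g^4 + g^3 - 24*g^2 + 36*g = g*(g - 3)*(g - 2)*(g + 6)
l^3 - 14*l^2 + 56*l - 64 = (l - 8)*(l - 4)*(l - 2)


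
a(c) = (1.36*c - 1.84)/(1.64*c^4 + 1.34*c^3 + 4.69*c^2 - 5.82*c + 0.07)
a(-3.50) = -0.02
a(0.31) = 1.15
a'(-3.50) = -0.02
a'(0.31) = -3.30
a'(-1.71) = -0.14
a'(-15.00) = -0.00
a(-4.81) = -0.01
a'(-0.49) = -1.27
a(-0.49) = -0.63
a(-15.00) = -0.00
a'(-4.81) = -0.01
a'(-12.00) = -0.00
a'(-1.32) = -0.22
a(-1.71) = -0.13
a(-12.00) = -0.00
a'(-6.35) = -0.00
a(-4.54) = -0.01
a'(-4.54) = -0.01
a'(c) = (1.36*c - 1.84)*(-6.56*c^3 - 4.02*c^2 - 9.38*c + 5.82)/(1.64*c^4 + 1.34*c^3 + 4.69*c^2 - 5.82*c + 0.07)^2 + 1.36/(1.64*c^4 + 1.34*c^3 + 4.69*c^2 - 5.82*c + 0.07)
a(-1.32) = -0.20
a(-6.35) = -0.00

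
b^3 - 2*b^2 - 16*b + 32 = (b - 4)*(b - 2)*(b + 4)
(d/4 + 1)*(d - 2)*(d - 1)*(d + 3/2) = d^4/4 + 5*d^3/8 - 17*d^2/8 - 7*d/4 + 3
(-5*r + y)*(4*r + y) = -20*r^2 - r*y + y^2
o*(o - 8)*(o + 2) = o^3 - 6*o^2 - 16*o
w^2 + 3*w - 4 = (w - 1)*(w + 4)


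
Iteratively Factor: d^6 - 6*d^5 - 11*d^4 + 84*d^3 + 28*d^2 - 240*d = (d + 2)*(d^5 - 8*d^4 + 5*d^3 + 74*d^2 - 120*d) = d*(d + 2)*(d^4 - 8*d^3 + 5*d^2 + 74*d - 120) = d*(d - 2)*(d + 2)*(d^3 - 6*d^2 - 7*d + 60) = d*(d - 5)*(d - 2)*(d + 2)*(d^2 - d - 12) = d*(d - 5)*(d - 4)*(d - 2)*(d + 2)*(d + 3)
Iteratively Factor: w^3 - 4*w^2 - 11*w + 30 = (w + 3)*(w^2 - 7*w + 10) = (w - 2)*(w + 3)*(w - 5)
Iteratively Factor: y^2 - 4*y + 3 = (y - 3)*(y - 1)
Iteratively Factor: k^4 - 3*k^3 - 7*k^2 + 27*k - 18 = (k + 3)*(k^3 - 6*k^2 + 11*k - 6) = (k - 3)*(k + 3)*(k^2 - 3*k + 2) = (k - 3)*(k - 1)*(k + 3)*(k - 2)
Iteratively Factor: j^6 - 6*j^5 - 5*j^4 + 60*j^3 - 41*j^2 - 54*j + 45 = (j - 3)*(j^5 - 3*j^4 - 14*j^3 + 18*j^2 + 13*j - 15) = (j - 3)*(j + 1)*(j^4 - 4*j^3 - 10*j^2 + 28*j - 15) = (j - 3)*(j - 1)*(j + 1)*(j^3 - 3*j^2 - 13*j + 15) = (j - 5)*(j - 3)*(j - 1)*(j + 1)*(j^2 + 2*j - 3) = (j - 5)*(j - 3)*(j - 1)^2*(j + 1)*(j + 3)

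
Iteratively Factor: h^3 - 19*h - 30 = (h - 5)*(h^2 + 5*h + 6) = (h - 5)*(h + 3)*(h + 2)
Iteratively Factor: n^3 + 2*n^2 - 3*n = (n - 1)*(n^2 + 3*n) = (n - 1)*(n + 3)*(n)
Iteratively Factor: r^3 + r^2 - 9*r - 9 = (r + 1)*(r^2 - 9) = (r + 1)*(r + 3)*(r - 3)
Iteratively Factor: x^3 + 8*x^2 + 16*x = (x + 4)*(x^2 + 4*x) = (x + 4)^2*(x)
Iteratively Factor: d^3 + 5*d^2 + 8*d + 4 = (d + 2)*(d^2 + 3*d + 2) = (d + 1)*(d + 2)*(d + 2)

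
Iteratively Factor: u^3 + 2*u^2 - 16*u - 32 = (u + 4)*(u^2 - 2*u - 8) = (u + 2)*(u + 4)*(u - 4)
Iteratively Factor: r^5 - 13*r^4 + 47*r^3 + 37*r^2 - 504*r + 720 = (r - 4)*(r^4 - 9*r^3 + 11*r^2 + 81*r - 180) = (r - 4)*(r - 3)*(r^3 - 6*r^2 - 7*r + 60) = (r - 4)^2*(r - 3)*(r^2 - 2*r - 15) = (r - 4)^2*(r - 3)*(r + 3)*(r - 5)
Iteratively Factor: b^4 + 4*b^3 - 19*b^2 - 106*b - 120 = (b + 2)*(b^3 + 2*b^2 - 23*b - 60) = (b + 2)*(b + 3)*(b^2 - b - 20) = (b - 5)*(b + 2)*(b + 3)*(b + 4)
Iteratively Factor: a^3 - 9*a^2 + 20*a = (a)*(a^2 - 9*a + 20) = a*(a - 5)*(a - 4)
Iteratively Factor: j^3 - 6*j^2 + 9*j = (j - 3)*(j^2 - 3*j) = j*(j - 3)*(j - 3)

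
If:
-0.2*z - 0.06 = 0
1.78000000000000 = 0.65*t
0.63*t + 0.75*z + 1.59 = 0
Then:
No Solution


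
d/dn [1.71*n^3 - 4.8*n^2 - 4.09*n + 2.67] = 5.13*n^2 - 9.6*n - 4.09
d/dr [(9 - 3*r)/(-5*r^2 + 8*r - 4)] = 15*(-r^2 + 6*r - 4)/(25*r^4 - 80*r^3 + 104*r^2 - 64*r + 16)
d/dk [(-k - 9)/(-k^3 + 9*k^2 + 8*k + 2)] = (k^3 - 9*k^2 - 8*k + (k + 9)*(-3*k^2 + 18*k + 8) - 2)/(-k^3 + 9*k^2 + 8*k + 2)^2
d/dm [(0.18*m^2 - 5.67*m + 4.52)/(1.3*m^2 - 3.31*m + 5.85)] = (6.7752*m^2 - 9.646*m - 18.2083)/(1.69*m^4 - 8.606*m^3 + 26.1661*m^2 - 38.727*m + 34.2225)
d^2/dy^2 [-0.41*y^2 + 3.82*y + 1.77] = -0.820000000000000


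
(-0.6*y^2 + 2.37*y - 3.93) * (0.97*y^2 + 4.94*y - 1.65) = -0.582*y^4 - 0.6651*y^3 + 8.8857*y^2 - 23.3247*y + 6.4845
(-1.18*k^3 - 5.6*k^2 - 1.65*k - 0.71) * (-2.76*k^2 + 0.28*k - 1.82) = 3.2568*k^5 + 15.1256*k^4 + 5.1336*k^3 + 11.6896*k^2 + 2.8042*k + 1.2922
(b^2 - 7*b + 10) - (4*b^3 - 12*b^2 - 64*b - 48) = -4*b^3 + 13*b^2 + 57*b + 58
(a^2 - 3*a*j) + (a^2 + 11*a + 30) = 2*a^2 - 3*a*j + 11*a + 30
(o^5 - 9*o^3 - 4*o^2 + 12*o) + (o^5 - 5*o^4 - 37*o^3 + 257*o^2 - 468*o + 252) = 2*o^5 - 5*o^4 - 46*o^3 + 253*o^2 - 456*o + 252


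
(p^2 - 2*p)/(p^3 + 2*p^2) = (p - 2)/(p*(p + 2))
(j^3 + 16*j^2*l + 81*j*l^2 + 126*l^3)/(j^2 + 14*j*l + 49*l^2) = (j^2 + 9*j*l + 18*l^2)/(j + 7*l)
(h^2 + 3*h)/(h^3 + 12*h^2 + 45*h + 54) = h/(h^2 + 9*h + 18)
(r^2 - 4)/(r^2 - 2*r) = (r + 2)/r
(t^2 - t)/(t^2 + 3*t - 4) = t/(t + 4)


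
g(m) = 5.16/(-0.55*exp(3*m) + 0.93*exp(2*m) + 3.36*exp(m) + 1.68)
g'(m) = 5.16*(1.65*exp(3*m) - 1.86*exp(2*m) - 3.36*exp(m))/(-0.55*exp(3*m) + 0.93*exp(2*m) + 3.36*exp(m) + 1.68)^2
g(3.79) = -0.00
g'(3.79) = 0.00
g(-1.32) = 1.96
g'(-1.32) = -0.74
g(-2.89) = 2.76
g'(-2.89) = -0.28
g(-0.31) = 1.17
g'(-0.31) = -0.74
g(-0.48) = 1.29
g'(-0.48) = -0.78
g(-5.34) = 3.04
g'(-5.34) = -0.03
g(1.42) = -0.69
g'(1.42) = 6.62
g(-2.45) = 2.61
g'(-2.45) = -0.40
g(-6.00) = 3.06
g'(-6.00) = -0.02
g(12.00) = 0.00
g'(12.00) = 0.00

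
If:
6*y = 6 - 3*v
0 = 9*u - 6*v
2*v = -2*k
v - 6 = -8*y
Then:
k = -2/3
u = 4/9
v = 2/3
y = 2/3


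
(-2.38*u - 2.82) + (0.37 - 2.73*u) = -5.11*u - 2.45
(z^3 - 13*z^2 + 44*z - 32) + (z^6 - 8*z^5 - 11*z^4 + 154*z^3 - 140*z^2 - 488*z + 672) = z^6 - 8*z^5 - 11*z^4 + 155*z^3 - 153*z^2 - 444*z + 640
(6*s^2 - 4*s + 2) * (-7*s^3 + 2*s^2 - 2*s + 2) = -42*s^5 + 40*s^4 - 34*s^3 + 24*s^2 - 12*s + 4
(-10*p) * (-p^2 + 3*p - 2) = 10*p^3 - 30*p^2 + 20*p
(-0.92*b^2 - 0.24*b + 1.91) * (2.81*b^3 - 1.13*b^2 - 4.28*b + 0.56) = -2.5852*b^5 + 0.3652*b^4 + 9.5759*b^3 - 1.6463*b^2 - 8.3092*b + 1.0696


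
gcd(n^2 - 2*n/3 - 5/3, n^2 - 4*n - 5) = n + 1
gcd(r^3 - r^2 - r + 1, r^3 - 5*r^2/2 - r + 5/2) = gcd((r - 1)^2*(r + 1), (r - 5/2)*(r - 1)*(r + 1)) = r^2 - 1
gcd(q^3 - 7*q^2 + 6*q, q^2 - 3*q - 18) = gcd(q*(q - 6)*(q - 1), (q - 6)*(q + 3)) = q - 6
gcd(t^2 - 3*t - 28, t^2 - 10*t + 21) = t - 7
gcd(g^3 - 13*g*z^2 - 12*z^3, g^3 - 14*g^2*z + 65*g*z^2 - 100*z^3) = -g + 4*z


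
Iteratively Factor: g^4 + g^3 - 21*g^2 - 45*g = (g - 5)*(g^3 + 6*g^2 + 9*g) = (g - 5)*(g + 3)*(g^2 + 3*g) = g*(g - 5)*(g + 3)*(g + 3)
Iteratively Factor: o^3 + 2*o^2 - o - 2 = (o - 1)*(o^2 + 3*o + 2) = (o - 1)*(o + 1)*(o + 2)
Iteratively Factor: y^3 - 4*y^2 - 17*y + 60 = (y - 3)*(y^2 - y - 20) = (y - 5)*(y - 3)*(y + 4)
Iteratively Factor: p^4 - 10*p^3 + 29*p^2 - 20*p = (p - 1)*(p^3 - 9*p^2 + 20*p) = (p - 4)*(p - 1)*(p^2 - 5*p) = (p - 5)*(p - 4)*(p - 1)*(p)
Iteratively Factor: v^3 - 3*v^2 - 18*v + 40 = (v - 2)*(v^2 - v - 20) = (v - 2)*(v + 4)*(v - 5)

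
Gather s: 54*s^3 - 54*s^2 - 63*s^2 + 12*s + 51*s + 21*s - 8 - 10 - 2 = 54*s^3 - 117*s^2 + 84*s - 20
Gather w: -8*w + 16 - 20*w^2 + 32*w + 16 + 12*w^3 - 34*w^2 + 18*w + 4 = 12*w^3 - 54*w^2 + 42*w + 36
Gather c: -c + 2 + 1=3 - c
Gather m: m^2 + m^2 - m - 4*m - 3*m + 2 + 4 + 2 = 2*m^2 - 8*m + 8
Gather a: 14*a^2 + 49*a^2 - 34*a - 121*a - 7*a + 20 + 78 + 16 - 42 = 63*a^2 - 162*a + 72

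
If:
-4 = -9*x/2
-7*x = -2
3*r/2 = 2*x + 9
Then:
No Solution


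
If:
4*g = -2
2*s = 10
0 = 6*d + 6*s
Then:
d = -5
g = -1/2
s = 5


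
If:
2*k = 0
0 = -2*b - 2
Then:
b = -1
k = 0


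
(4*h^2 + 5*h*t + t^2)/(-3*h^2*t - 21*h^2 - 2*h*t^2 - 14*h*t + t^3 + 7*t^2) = (4*h + t)/(-3*h*t - 21*h + t^2 + 7*t)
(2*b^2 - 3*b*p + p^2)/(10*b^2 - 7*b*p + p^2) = (-b + p)/(-5*b + p)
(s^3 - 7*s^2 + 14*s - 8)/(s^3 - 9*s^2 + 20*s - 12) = (s - 4)/(s - 6)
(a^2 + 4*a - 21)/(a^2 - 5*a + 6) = (a + 7)/(a - 2)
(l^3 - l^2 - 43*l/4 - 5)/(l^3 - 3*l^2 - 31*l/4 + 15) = (2*l + 1)/(2*l - 3)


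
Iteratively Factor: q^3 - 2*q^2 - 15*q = (q)*(q^2 - 2*q - 15) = q*(q - 5)*(q + 3)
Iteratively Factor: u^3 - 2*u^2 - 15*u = (u - 5)*(u^2 + 3*u) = u*(u - 5)*(u + 3)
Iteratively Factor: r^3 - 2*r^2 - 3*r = (r + 1)*(r^2 - 3*r) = (r - 3)*(r + 1)*(r)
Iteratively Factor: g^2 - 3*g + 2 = (g - 1)*(g - 2)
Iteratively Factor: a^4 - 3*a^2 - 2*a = (a + 1)*(a^3 - a^2 - 2*a) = (a + 1)^2*(a^2 - 2*a) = (a - 2)*(a + 1)^2*(a)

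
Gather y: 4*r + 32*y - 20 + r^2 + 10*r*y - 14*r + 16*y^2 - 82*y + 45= r^2 - 10*r + 16*y^2 + y*(10*r - 50) + 25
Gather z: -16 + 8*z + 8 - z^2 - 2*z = -z^2 + 6*z - 8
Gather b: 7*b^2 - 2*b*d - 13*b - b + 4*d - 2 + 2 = 7*b^2 + b*(-2*d - 14) + 4*d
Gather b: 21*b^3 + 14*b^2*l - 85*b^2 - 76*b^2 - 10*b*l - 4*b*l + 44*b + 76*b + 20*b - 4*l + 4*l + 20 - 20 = 21*b^3 + b^2*(14*l - 161) + b*(140 - 14*l)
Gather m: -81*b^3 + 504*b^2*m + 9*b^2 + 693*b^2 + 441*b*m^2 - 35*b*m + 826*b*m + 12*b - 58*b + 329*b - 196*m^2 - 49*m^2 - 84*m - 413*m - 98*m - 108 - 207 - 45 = -81*b^3 + 702*b^2 + 283*b + m^2*(441*b - 245) + m*(504*b^2 + 791*b - 595) - 360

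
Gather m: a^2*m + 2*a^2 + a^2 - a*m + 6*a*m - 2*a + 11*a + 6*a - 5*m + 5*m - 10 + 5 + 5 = 3*a^2 + 15*a + m*(a^2 + 5*a)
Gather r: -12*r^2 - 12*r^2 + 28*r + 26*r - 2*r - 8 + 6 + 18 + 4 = -24*r^2 + 52*r + 20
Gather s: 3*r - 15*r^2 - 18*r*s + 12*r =-15*r^2 - 18*r*s + 15*r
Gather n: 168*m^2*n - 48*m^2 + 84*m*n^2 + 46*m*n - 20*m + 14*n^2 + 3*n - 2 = -48*m^2 - 20*m + n^2*(84*m + 14) + n*(168*m^2 + 46*m + 3) - 2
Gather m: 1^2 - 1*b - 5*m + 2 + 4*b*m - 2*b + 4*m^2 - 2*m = -3*b + 4*m^2 + m*(4*b - 7) + 3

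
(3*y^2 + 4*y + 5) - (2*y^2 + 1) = y^2 + 4*y + 4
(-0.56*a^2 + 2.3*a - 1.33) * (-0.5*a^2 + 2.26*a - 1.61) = 0.28*a^4 - 2.4156*a^3 + 6.7646*a^2 - 6.7088*a + 2.1413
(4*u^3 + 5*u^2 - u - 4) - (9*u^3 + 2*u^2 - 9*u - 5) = -5*u^3 + 3*u^2 + 8*u + 1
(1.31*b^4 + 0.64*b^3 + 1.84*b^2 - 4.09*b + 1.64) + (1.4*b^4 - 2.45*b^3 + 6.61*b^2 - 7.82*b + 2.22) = 2.71*b^4 - 1.81*b^3 + 8.45*b^2 - 11.91*b + 3.86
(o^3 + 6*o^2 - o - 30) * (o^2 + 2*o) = o^5 + 8*o^4 + 11*o^3 - 32*o^2 - 60*o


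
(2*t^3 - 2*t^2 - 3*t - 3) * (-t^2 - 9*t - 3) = -2*t^5 - 16*t^4 + 15*t^3 + 36*t^2 + 36*t + 9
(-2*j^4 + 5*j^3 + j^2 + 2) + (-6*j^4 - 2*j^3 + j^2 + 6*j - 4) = -8*j^4 + 3*j^3 + 2*j^2 + 6*j - 2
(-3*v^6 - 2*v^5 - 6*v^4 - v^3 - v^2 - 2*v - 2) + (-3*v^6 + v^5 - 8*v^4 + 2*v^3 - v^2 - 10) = -6*v^6 - v^5 - 14*v^4 + v^3 - 2*v^2 - 2*v - 12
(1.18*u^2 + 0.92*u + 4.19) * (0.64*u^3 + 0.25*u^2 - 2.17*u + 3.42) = 0.7552*u^5 + 0.8838*u^4 + 0.351*u^3 + 3.0867*u^2 - 5.9459*u + 14.3298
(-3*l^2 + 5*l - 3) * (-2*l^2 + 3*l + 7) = 6*l^4 - 19*l^3 + 26*l - 21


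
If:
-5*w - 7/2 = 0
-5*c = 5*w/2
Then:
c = 7/20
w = -7/10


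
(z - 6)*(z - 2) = z^2 - 8*z + 12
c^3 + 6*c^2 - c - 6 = (c - 1)*(c + 1)*(c + 6)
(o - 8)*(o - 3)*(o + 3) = o^3 - 8*o^2 - 9*o + 72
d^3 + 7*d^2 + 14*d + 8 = (d + 1)*(d + 2)*(d + 4)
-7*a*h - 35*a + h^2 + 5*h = (-7*a + h)*(h + 5)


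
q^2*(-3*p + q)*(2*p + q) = -6*p^2*q^2 - p*q^3 + q^4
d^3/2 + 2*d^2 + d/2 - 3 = (d/2 + 1)*(d - 1)*(d + 3)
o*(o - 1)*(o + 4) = o^3 + 3*o^2 - 4*o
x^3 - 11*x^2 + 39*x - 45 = (x - 5)*(x - 3)^2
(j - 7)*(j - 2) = j^2 - 9*j + 14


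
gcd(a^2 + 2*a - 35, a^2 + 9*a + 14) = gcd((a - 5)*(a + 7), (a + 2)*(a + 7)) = a + 7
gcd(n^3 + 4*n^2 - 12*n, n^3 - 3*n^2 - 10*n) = n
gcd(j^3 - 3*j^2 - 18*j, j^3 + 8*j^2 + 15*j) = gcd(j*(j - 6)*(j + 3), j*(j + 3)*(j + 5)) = j^2 + 3*j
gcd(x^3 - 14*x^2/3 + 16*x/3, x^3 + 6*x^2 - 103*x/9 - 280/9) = x - 8/3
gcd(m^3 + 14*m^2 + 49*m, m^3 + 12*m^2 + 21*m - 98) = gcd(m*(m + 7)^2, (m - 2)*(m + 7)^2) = m^2 + 14*m + 49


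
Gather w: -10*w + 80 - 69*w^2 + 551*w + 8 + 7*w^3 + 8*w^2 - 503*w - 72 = 7*w^3 - 61*w^2 + 38*w + 16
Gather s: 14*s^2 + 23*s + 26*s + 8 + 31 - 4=14*s^2 + 49*s + 35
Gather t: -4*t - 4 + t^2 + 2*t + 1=t^2 - 2*t - 3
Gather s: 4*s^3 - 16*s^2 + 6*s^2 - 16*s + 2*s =4*s^3 - 10*s^2 - 14*s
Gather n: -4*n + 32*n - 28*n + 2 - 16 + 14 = 0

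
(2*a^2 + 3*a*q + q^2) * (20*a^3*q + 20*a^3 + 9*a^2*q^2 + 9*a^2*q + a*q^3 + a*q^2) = 40*a^5*q + 40*a^5 + 78*a^4*q^2 + 78*a^4*q + 49*a^3*q^3 + 49*a^3*q^2 + 12*a^2*q^4 + 12*a^2*q^3 + a*q^5 + a*q^4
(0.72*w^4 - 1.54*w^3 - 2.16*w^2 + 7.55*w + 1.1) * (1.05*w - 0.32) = 0.756*w^5 - 1.8474*w^4 - 1.7752*w^3 + 8.6187*w^2 - 1.261*w - 0.352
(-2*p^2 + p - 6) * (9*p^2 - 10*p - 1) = -18*p^4 + 29*p^3 - 62*p^2 + 59*p + 6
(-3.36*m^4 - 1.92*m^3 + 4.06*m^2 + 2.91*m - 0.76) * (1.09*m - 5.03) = -3.6624*m^5 + 14.808*m^4 + 14.083*m^3 - 17.2499*m^2 - 15.4657*m + 3.8228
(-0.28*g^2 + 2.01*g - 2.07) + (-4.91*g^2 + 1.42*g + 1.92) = -5.19*g^2 + 3.43*g - 0.15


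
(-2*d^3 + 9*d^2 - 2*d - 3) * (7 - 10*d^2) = 20*d^5 - 90*d^4 + 6*d^3 + 93*d^2 - 14*d - 21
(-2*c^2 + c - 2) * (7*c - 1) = -14*c^3 + 9*c^2 - 15*c + 2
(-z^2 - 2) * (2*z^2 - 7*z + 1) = -2*z^4 + 7*z^3 - 5*z^2 + 14*z - 2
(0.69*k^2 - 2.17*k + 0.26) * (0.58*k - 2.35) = 0.4002*k^3 - 2.8801*k^2 + 5.2503*k - 0.611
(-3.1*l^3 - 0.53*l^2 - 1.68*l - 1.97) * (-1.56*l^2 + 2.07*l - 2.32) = 4.836*l^5 - 5.5902*l^4 + 8.7157*l^3 + 0.8252*l^2 - 0.1803*l + 4.5704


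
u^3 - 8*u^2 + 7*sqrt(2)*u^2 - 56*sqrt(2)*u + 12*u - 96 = (u - 8)*(u + sqrt(2))*(u + 6*sqrt(2))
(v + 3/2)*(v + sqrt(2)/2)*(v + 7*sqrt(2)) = v^3 + 3*v^2/2 + 15*sqrt(2)*v^2/2 + 7*v + 45*sqrt(2)*v/4 + 21/2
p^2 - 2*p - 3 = (p - 3)*(p + 1)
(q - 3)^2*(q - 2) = q^3 - 8*q^2 + 21*q - 18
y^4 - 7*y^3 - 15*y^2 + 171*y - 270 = (y - 6)*(y - 3)^2*(y + 5)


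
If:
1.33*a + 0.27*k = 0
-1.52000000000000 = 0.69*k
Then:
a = 0.45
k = -2.20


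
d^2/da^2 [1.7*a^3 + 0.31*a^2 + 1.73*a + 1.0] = 10.2*a + 0.62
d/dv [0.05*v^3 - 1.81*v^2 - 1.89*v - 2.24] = 0.15*v^2 - 3.62*v - 1.89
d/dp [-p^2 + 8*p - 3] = 8 - 2*p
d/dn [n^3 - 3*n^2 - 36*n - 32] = 3*n^2 - 6*n - 36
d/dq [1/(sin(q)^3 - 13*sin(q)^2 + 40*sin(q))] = (-3*cos(q) + 26/tan(q) - 40*cos(q)/sin(q)^2)/((sin(q) - 8)^2*(sin(q) - 5)^2)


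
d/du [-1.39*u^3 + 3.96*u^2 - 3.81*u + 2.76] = -4.17*u^2 + 7.92*u - 3.81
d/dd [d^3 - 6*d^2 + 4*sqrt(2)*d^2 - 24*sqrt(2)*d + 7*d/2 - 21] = 3*d^2 - 12*d + 8*sqrt(2)*d - 24*sqrt(2) + 7/2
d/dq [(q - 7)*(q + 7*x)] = 2*q + 7*x - 7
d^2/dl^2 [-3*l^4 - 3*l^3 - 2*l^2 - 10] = -36*l^2 - 18*l - 4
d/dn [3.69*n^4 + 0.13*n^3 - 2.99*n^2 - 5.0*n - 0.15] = 14.76*n^3 + 0.39*n^2 - 5.98*n - 5.0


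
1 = 1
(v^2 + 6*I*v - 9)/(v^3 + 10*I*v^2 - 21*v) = (v + 3*I)/(v*(v + 7*I))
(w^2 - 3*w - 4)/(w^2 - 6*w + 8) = (w + 1)/(w - 2)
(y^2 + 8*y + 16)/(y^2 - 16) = (y + 4)/(y - 4)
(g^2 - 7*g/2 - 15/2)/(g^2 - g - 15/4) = 2*(g - 5)/(2*g - 5)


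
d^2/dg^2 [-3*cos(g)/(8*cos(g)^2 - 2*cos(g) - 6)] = 3*(4*(1 - cos(2*g))^2 + 72*cos(g) + 46*cos(2*g) + 5*cos(3*g) + 24)/(2*(cos(g) - 1)^2*(4*cos(g) + 3)^3)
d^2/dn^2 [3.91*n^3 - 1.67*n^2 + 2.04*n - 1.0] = 23.46*n - 3.34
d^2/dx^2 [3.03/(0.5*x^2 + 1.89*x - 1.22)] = 3.03*(-0.5*x^2 - 1.89*x + (1.0*x + 1.89)*(2.0*x + 3.78) + 1.22)/(0.5*x^2 + 1.89*x - 1.22)^3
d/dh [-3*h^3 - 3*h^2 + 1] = 3*h*(-3*h - 2)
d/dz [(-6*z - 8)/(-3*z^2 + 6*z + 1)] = 6*(-3*z^2 - 8*z + 7)/(9*z^4 - 36*z^3 + 30*z^2 + 12*z + 1)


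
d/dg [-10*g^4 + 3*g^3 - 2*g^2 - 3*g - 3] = -40*g^3 + 9*g^2 - 4*g - 3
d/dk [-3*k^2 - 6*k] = -6*k - 6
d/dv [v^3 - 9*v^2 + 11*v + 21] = 3*v^2 - 18*v + 11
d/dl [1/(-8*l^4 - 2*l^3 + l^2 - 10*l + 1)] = 2*(16*l^3 + 3*l^2 - l + 5)/(8*l^4 + 2*l^3 - l^2 + 10*l - 1)^2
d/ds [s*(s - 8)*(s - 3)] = 3*s^2 - 22*s + 24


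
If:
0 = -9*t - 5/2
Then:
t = -5/18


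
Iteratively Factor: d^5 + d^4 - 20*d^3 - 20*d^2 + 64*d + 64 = (d + 1)*(d^4 - 20*d^2 + 64) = (d + 1)*(d + 2)*(d^3 - 2*d^2 - 16*d + 32) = (d - 4)*(d + 1)*(d + 2)*(d^2 + 2*d - 8) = (d - 4)*(d + 1)*(d + 2)*(d + 4)*(d - 2)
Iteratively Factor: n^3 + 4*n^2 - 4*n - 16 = (n - 2)*(n^2 + 6*n + 8) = (n - 2)*(n + 2)*(n + 4)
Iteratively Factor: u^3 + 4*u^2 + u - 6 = (u - 1)*(u^2 + 5*u + 6) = (u - 1)*(u + 3)*(u + 2)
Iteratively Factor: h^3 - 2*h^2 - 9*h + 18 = (h - 3)*(h^2 + h - 6) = (h - 3)*(h - 2)*(h + 3)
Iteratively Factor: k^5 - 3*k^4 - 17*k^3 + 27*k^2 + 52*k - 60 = (k + 2)*(k^4 - 5*k^3 - 7*k^2 + 41*k - 30) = (k - 2)*(k + 2)*(k^3 - 3*k^2 - 13*k + 15) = (k - 2)*(k - 1)*(k + 2)*(k^2 - 2*k - 15) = (k - 2)*(k - 1)*(k + 2)*(k + 3)*(k - 5)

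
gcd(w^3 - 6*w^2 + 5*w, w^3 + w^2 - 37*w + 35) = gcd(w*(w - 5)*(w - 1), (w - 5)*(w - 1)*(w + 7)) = w^2 - 6*w + 5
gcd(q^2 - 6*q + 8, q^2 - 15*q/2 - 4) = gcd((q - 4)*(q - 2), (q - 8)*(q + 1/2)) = 1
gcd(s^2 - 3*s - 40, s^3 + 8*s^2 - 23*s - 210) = 1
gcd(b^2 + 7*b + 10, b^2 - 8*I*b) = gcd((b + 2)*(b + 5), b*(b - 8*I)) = 1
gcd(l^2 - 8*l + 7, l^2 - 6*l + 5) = l - 1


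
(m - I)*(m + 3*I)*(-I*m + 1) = -I*m^3 + 3*m^2 - I*m + 3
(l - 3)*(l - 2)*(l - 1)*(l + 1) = l^4 - 5*l^3 + 5*l^2 + 5*l - 6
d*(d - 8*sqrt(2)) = d^2 - 8*sqrt(2)*d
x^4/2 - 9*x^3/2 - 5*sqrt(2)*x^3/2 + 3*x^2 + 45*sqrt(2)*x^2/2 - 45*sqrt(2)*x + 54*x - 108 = (x/2 + sqrt(2)/2)*(x - 6)*(x - 3)*(x - 6*sqrt(2))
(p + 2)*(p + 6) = p^2 + 8*p + 12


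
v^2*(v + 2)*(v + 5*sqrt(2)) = v^4 + 2*v^3 + 5*sqrt(2)*v^3 + 10*sqrt(2)*v^2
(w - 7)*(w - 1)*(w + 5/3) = w^3 - 19*w^2/3 - 19*w/3 + 35/3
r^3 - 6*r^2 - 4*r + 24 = (r - 6)*(r - 2)*(r + 2)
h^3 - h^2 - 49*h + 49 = (h - 7)*(h - 1)*(h + 7)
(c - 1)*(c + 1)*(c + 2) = c^3 + 2*c^2 - c - 2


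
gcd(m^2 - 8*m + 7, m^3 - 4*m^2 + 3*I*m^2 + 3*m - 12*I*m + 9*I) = m - 1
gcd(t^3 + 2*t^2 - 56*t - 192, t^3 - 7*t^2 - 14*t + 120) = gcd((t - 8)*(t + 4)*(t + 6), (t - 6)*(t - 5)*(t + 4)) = t + 4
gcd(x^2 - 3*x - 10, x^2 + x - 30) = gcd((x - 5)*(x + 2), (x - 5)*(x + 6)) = x - 5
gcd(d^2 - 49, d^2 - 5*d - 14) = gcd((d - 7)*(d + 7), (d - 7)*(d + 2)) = d - 7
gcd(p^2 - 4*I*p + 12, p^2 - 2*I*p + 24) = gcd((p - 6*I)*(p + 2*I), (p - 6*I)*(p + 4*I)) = p - 6*I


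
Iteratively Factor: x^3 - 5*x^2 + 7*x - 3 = (x - 1)*(x^2 - 4*x + 3) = (x - 1)^2*(x - 3)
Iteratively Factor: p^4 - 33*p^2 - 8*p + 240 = (p + 4)*(p^3 - 4*p^2 - 17*p + 60) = (p - 3)*(p + 4)*(p^2 - p - 20) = (p - 5)*(p - 3)*(p + 4)*(p + 4)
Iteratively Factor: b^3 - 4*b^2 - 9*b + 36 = (b + 3)*(b^2 - 7*b + 12) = (b - 3)*(b + 3)*(b - 4)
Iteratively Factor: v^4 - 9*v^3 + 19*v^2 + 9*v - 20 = (v + 1)*(v^3 - 10*v^2 + 29*v - 20) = (v - 1)*(v + 1)*(v^2 - 9*v + 20) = (v - 4)*(v - 1)*(v + 1)*(v - 5)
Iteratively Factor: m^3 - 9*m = (m + 3)*(m^2 - 3*m) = m*(m + 3)*(m - 3)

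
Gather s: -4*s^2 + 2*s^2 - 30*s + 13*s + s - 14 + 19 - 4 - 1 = -2*s^2 - 16*s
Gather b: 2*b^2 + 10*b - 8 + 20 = 2*b^2 + 10*b + 12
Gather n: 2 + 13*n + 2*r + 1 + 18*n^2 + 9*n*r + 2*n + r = 18*n^2 + n*(9*r + 15) + 3*r + 3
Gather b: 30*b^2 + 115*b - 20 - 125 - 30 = 30*b^2 + 115*b - 175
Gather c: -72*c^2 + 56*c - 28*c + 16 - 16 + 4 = -72*c^2 + 28*c + 4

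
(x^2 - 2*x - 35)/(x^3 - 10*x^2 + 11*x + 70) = (x + 5)/(x^2 - 3*x - 10)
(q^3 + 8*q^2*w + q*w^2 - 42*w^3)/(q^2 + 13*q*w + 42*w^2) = (q^2 + q*w - 6*w^2)/(q + 6*w)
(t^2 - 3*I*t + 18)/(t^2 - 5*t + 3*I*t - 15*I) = (t - 6*I)/(t - 5)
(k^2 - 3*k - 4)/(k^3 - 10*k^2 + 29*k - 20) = (k + 1)/(k^2 - 6*k + 5)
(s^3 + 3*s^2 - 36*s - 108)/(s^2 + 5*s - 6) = (s^2 - 3*s - 18)/(s - 1)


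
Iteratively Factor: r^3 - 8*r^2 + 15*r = (r - 5)*(r^2 - 3*r) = r*(r - 5)*(r - 3)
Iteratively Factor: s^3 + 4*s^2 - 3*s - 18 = (s + 3)*(s^2 + s - 6) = (s - 2)*(s + 3)*(s + 3)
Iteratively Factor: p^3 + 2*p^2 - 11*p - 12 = (p + 4)*(p^2 - 2*p - 3) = (p + 1)*(p + 4)*(p - 3)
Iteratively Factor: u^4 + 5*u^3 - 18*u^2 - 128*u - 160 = (u + 4)*(u^3 + u^2 - 22*u - 40) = (u - 5)*(u + 4)*(u^2 + 6*u + 8) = (u - 5)*(u + 2)*(u + 4)*(u + 4)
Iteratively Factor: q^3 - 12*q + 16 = (q - 2)*(q^2 + 2*q - 8) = (q - 2)^2*(q + 4)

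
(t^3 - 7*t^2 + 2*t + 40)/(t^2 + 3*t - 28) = (t^2 - 3*t - 10)/(t + 7)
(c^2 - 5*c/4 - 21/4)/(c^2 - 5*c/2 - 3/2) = (4*c + 7)/(2*(2*c + 1))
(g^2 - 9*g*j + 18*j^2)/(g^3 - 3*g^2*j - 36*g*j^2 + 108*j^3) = 1/(g + 6*j)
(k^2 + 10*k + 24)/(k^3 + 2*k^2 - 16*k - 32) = (k + 6)/(k^2 - 2*k - 8)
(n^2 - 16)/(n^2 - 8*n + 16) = (n + 4)/(n - 4)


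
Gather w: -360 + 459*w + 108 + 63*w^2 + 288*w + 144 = 63*w^2 + 747*w - 108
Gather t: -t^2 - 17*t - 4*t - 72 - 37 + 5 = -t^2 - 21*t - 104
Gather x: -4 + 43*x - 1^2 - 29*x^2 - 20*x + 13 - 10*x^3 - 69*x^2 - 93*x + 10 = -10*x^3 - 98*x^2 - 70*x + 18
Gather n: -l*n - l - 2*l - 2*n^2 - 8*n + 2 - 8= -3*l - 2*n^2 + n*(-l - 8) - 6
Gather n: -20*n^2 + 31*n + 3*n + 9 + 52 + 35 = -20*n^2 + 34*n + 96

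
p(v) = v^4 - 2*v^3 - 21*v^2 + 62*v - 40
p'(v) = 4*v^3 - 6*v^2 - 42*v + 62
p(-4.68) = -105.39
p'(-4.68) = -282.87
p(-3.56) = -276.01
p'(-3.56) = -44.99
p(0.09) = -34.59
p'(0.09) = 58.17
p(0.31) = -22.85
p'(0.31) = 48.52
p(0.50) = -14.44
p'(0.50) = 40.00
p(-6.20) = 722.65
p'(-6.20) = -861.55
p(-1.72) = -189.84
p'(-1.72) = 96.14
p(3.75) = -10.53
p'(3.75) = 31.06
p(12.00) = 14960.00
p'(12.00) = 5606.00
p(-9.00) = 5720.00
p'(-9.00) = -2962.00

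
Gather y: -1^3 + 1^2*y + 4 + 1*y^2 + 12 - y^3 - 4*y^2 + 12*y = -y^3 - 3*y^2 + 13*y + 15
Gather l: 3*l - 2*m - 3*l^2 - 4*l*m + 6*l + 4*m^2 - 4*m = -3*l^2 + l*(9 - 4*m) + 4*m^2 - 6*m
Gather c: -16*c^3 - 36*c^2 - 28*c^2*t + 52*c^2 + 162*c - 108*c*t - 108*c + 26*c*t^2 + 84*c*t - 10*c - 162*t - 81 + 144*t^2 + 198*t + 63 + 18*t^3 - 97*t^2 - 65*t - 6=-16*c^3 + c^2*(16 - 28*t) + c*(26*t^2 - 24*t + 44) + 18*t^3 + 47*t^2 - 29*t - 24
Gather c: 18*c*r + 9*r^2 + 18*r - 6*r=18*c*r + 9*r^2 + 12*r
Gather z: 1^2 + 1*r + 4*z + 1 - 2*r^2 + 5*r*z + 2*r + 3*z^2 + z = -2*r^2 + 3*r + 3*z^2 + z*(5*r + 5) + 2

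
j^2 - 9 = (j - 3)*(j + 3)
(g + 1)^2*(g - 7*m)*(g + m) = g^4 - 6*g^3*m + 2*g^3 - 7*g^2*m^2 - 12*g^2*m + g^2 - 14*g*m^2 - 6*g*m - 7*m^2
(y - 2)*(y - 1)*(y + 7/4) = y^3 - 5*y^2/4 - 13*y/4 + 7/2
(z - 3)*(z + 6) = z^2 + 3*z - 18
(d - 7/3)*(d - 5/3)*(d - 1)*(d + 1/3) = d^4 - 14*d^3/3 + 56*d^2/9 - 34*d/27 - 35/27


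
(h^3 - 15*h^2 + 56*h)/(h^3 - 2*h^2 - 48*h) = (h - 7)/(h + 6)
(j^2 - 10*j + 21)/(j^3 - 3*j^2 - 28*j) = (j - 3)/(j*(j + 4))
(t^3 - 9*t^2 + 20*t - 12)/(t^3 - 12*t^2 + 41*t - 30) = (t - 2)/(t - 5)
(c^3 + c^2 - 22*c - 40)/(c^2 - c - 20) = c + 2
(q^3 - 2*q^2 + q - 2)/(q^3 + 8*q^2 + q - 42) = (q^2 + 1)/(q^2 + 10*q + 21)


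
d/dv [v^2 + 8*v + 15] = 2*v + 8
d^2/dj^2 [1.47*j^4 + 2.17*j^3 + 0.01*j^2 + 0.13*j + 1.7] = 17.64*j^2 + 13.02*j + 0.02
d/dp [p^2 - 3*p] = 2*p - 3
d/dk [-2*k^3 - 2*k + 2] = -6*k^2 - 2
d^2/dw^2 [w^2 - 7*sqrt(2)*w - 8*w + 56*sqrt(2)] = 2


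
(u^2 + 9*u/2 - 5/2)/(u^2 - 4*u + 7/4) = 2*(u + 5)/(2*u - 7)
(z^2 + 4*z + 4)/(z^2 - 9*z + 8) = (z^2 + 4*z + 4)/(z^2 - 9*z + 8)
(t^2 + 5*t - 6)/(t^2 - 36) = (t - 1)/(t - 6)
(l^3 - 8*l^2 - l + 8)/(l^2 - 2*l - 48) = (l^2 - 1)/(l + 6)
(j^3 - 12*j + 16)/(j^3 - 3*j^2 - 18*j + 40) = (j - 2)/(j - 5)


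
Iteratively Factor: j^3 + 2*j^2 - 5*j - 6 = (j + 3)*(j^2 - j - 2) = (j + 1)*(j + 3)*(j - 2)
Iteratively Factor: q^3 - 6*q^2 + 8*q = (q - 2)*(q^2 - 4*q) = q*(q - 2)*(q - 4)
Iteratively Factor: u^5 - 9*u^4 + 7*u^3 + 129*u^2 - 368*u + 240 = (u - 4)*(u^4 - 5*u^3 - 13*u^2 + 77*u - 60) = (u - 5)*(u - 4)*(u^3 - 13*u + 12) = (u - 5)*(u - 4)*(u - 1)*(u^2 + u - 12) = (u - 5)*(u - 4)*(u - 1)*(u + 4)*(u - 3)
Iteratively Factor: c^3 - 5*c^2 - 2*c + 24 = (c - 3)*(c^2 - 2*c - 8) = (c - 4)*(c - 3)*(c + 2)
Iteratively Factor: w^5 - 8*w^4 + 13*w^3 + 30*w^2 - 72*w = (w + 2)*(w^4 - 10*w^3 + 33*w^2 - 36*w) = (w - 4)*(w + 2)*(w^3 - 6*w^2 + 9*w) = (w - 4)*(w - 3)*(w + 2)*(w^2 - 3*w) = w*(w - 4)*(w - 3)*(w + 2)*(w - 3)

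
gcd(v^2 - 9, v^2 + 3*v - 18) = v - 3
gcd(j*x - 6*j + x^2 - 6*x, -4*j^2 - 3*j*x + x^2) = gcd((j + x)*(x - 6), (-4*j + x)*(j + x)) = j + x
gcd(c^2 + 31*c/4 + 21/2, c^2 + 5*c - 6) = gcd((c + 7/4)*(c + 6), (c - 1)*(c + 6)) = c + 6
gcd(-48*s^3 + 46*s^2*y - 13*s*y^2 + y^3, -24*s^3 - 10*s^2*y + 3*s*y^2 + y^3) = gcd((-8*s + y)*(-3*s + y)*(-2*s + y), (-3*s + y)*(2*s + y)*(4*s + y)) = -3*s + y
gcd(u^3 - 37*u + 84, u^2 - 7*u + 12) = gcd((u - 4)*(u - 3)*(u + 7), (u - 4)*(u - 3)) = u^2 - 7*u + 12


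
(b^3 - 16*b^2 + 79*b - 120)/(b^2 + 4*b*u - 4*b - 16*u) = (b^3 - 16*b^2 + 79*b - 120)/(b^2 + 4*b*u - 4*b - 16*u)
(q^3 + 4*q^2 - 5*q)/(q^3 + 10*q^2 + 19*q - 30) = q/(q + 6)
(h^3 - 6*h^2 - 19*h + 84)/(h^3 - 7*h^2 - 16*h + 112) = (h - 3)/(h - 4)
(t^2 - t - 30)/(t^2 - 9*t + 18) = (t + 5)/(t - 3)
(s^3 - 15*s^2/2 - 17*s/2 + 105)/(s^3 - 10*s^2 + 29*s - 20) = (s^2 - 5*s/2 - 21)/(s^2 - 5*s + 4)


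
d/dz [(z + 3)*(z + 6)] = 2*z + 9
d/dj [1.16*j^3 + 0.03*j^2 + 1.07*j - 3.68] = 3.48*j^2 + 0.06*j + 1.07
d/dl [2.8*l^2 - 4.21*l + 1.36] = 5.6*l - 4.21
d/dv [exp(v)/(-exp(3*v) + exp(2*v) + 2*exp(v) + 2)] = (2*exp(3*v) - exp(2*v) + 2)*exp(v)/(exp(6*v) - 2*exp(5*v) - 3*exp(4*v) + 8*exp(2*v) + 8*exp(v) + 4)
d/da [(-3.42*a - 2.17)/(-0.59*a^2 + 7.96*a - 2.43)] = (-2.0178*a^2 - 2.5606*a + 25.5838)/(0.3481*a^4 - 9.3928*a^3 + 66.229*a^2 - 38.6856*a + 5.9049)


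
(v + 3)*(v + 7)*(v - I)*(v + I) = v^4 + 10*v^3 + 22*v^2 + 10*v + 21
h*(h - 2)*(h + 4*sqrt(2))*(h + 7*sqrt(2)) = h^4 - 2*h^3 + 11*sqrt(2)*h^3 - 22*sqrt(2)*h^2 + 56*h^2 - 112*h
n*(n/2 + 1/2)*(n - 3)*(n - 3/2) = n^4/2 - 7*n^3/4 + 9*n/4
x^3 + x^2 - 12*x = x*(x - 3)*(x + 4)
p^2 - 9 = (p - 3)*(p + 3)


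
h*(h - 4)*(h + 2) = h^3 - 2*h^2 - 8*h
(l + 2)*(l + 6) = l^2 + 8*l + 12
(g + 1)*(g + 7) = g^2 + 8*g + 7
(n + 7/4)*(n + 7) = n^2 + 35*n/4 + 49/4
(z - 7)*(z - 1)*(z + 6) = z^3 - 2*z^2 - 41*z + 42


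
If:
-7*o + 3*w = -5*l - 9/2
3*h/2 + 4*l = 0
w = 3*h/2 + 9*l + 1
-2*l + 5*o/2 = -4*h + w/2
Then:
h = -244/337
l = 183/674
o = 1245/674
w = 1589/674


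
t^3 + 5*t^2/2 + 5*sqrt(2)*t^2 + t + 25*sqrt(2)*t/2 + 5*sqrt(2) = (t + 1/2)*(t + 2)*(t + 5*sqrt(2))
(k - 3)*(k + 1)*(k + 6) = k^3 + 4*k^2 - 15*k - 18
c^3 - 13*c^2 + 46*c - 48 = (c - 8)*(c - 3)*(c - 2)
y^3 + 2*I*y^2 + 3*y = y*(y - I)*(y + 3*I)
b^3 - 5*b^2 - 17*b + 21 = (b - 7)*(b - 1)*(b + 3)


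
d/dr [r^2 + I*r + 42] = 2*r + I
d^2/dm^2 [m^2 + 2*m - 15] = 2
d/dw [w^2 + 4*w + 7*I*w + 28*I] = 2*w + 4 + 7*I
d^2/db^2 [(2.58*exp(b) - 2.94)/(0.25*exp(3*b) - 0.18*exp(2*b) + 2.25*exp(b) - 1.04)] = (0.645*exp(6*b) - 2.00205*exp(5*b) - 4.266108*exp(4*b) + 6.076776*exp(3*b) - 6.20535599999999*exp(2*b) - 6.645078*exp(b) - 4.089072)*exp(b)/(0.015625*exp(9*b) - 0.03375*exp(8*b) + 0.446175*exp(7*b) - 0.808332*exp(6*b) + 4.296375*exp(5*b) - 6.344838*exp(4*b) + 14.729025*exp(3*b) - 16.379064*exp(2*b) + 7.3008*exp(b) - 1.124864)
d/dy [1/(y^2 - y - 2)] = (1 - 2*y)/(-y^2 + y + 2)^2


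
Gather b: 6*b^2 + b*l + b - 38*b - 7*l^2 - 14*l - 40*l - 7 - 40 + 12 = 6*b^2 + b*(l - 37) - 7*l^2 - 54*l - 35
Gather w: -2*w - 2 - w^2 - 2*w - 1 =-w^2 - 4*w - 3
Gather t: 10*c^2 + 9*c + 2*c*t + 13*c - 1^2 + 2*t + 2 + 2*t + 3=10*c^2 + 22*c + t*(2*c + 4) + 4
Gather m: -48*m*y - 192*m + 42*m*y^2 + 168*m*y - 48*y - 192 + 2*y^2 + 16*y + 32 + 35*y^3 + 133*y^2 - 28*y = m*(42*y^2 + 120*y - 192) + 35*y^3 + 135*y^2 - 60*y - 160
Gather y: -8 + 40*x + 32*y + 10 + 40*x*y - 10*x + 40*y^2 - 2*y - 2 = 30*x + 40*y^2 + y*(40*x + 30)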